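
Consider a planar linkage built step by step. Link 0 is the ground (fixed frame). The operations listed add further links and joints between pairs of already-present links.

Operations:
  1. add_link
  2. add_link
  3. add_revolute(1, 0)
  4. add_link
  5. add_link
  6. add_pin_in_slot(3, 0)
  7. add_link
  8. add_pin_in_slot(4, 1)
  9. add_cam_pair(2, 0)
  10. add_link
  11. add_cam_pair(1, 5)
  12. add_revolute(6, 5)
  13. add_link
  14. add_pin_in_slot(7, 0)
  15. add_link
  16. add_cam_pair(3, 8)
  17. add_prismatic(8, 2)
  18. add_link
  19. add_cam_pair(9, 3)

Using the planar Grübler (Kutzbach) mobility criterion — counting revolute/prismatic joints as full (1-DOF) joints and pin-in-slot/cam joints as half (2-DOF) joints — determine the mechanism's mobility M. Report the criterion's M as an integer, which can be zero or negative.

M = 14

link 0 = ground. State L|J1|J2 = 1|0|0
+link1  2|0|0
+link2  3|0|0
R(1,0) f=1→J1  3|1|0
+link3  4|1|0
+link4  5|1|0
PS(3,0) f=2→J2  5|1|1
+link5  6|1|1
PS(4,1) f=2→J2  6|1|2
C(2,0) f=2→J2  6|1|3
+link6  7|1|3
C(1,5) f=2→J2  7|1|4
R(6,5) f=1→J1  7|2|4
+link7  8|2|4
PS(7,0) f=2→J2  8|2|5
+link8  9|2|5
C(3,8) f=2→J2  9|2|6
P(8,2) f=1→J1  9|3|6
+link9  10|3|6
C(9,3) f=2→J2  10|3|7
M = 3(10−1)−2·3−7 = 27−6−7 = 14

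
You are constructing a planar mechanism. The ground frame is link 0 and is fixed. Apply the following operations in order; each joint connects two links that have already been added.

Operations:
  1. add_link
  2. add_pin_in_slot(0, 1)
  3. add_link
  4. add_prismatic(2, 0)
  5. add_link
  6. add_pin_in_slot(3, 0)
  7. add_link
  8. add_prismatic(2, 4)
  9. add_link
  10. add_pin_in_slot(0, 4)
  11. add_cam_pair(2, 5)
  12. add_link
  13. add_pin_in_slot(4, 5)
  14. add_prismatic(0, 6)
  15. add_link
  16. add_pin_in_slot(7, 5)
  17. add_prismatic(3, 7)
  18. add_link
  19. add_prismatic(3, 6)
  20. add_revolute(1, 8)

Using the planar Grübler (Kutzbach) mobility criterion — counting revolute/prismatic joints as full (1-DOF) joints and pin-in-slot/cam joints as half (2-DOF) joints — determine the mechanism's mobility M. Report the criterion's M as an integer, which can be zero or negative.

M = 6

(L,J1,J2)=(1,0,0); link0 fixed
link1: (2,0,0)
PS 0-1 [J2]: (2,0,1)
link2: (3,0,1)
P 2-0 [J1]: (3,1,1)
link3: (4,1,1)
PS 3-0 [J2]: (4,1,2)
link4: (5,1,2)
P 2-4 [J1]: (5,2,2)
link5: (6,2,2)
PS 0-4 [J2]: (6,2,3)
C 2-5 [J2]: (6,2,4)
link6: (7,2,4)
PS 4-5 [J2]: (7,2,5)
P 0-6 [J1]: (7,3,5)
link7: (8,3,5)
PS 7-5 [J2]: (8,3,6)
P 3-7 [J1]: (8,4,6)
link8: (9,4,6)
P 3-6 [J1]: (9,5,6)
R 1-8 [J1]: (9,6,6)
Grübler: 3·8 − 2·6 − 6 = 6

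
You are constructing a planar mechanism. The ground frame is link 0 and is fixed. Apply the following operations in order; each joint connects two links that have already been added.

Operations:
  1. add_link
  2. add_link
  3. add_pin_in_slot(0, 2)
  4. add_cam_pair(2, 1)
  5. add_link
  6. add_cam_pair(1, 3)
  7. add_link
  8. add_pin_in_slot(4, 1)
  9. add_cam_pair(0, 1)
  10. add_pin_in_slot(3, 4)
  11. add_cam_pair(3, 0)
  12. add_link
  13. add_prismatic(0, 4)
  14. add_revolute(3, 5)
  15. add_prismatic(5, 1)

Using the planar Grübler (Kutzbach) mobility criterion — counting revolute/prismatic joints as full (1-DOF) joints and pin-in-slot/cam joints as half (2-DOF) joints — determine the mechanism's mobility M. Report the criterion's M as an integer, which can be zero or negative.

(L,J1,J2)=(1,0,0); link0 fixed
link1: (2,0,0)
link2: (3,0,0)
PS 0-2 [J2]: (3,0,1)
C 2-1 [J2]: (3,0,2)
link3: (4,0,2)
C 1-3 [J2]: (4,0,3)
link4: (5,0,3)
PS 4-1 [J2]: (5,0,4)
C 0-1 [J2]: (5,0,5)
PS 3-4 [J2]: (5,0,6)
C 3-0 [J2]: (5,0,7)
link5: (6,0,7)
P 0-4 [J1]: (6,1,7)
R 3-5 [J1]: (6,2,7)
P 5-1 [J1]: (6,3,7)
Grübler: 3·5 − 2·3 − 7 = 2

M = 2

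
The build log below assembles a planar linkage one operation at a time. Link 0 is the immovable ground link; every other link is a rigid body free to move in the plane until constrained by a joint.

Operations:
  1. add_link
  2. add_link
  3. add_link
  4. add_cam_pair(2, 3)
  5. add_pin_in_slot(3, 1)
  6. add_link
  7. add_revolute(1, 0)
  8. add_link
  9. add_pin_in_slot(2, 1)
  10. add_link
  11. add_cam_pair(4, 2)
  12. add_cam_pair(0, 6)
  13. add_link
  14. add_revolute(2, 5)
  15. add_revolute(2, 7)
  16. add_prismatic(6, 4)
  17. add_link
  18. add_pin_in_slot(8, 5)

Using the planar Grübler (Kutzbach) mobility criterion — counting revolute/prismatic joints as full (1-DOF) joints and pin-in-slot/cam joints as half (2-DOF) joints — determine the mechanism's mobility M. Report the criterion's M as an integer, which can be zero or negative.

ground; <1,0,0>
#1 <2,0,0>
#2 <3,0,0>
#3 <4,0,0>
C:2↔3 J2 <4,0,1>
PS:3↔1 J2 <4,0,2>
#4 <5,0,2>
R:1↔0 J1 <5,1,2>
#5 <6,1,2>
PS:2↔1 J2 <6,1,3>
#6 <7,1,3>
C:4↔2 J2 <7,1,4>
C:0↔6 J2 <7,1,5>
#7 <8,1,5>
R:2↔5 J1 <8,2,5>
R:2↔7 J1 <8,3,5>
P:6↔4 J1 <8,4,5>
#8 <9,4,5>
PS:8↔5 J2 <9,4,6>
3×8 − 2×4 − 1×6 = 10

M = 10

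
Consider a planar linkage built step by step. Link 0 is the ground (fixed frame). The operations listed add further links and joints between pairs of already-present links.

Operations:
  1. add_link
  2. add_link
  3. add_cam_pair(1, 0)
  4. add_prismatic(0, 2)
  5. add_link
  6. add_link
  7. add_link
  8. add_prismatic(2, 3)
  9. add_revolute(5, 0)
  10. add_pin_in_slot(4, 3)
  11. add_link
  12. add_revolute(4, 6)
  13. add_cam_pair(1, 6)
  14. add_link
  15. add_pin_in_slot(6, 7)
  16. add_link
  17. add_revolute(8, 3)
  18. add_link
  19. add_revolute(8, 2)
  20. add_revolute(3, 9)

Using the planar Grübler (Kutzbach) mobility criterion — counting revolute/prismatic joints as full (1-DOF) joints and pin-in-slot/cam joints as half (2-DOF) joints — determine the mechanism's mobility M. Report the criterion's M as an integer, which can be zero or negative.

M = 9

link 0 = ground. State L|J1|J2 = 1|0|0
+link1  2|0|0
+link2  3|0|0
C(1,0) f=2→J2  3|0|1
P(0,2) f=1→J1  3|1|1
+link3  4|1|1
+link4  5|1|1
+link5  6|1|1
P(2,3) f=1→J1  6|2|1
R(5,0) f=1→J1  6|3|1
PS(4,3) f=2→J2  6|3|2
+link6  7|3|2
R(4,6) f=1→J1  7|4|2
C(1,6) f=2→J2  7|4|3
+link7  8|4|3
PS(6,7) f=2→J2  8|4|4
+link8  9|4|4
R(8,3) f=1→J1  9|5|4
+link9  10|5|4
R(8,2) f=1→J1  10|6|4
R(3,9) f=1→J1  10|7|4
M = 3(10−1)−2·7−4 = 27−14−4 = 9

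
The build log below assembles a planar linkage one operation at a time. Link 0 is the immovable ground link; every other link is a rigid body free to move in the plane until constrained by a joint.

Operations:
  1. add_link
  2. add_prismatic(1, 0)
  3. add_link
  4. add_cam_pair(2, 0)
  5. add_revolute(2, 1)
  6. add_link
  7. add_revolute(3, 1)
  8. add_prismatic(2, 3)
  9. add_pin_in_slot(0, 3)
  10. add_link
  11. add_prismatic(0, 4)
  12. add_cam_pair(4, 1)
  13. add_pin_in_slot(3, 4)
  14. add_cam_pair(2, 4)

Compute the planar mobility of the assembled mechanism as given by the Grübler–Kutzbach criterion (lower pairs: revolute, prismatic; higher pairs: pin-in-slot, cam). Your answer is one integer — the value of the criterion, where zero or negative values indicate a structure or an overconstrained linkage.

[1;0;0] (link 0 is ground)
L+ [2;0;0]
P(1,0)∈J1 [2;1;0]
L+ [3;1;0]
C(2,0)∈J2 [3;1;1]
R(2,1)∈J1 [3;2;1]
L+ [4;2;1]
R(3,1)∈J1 [4;3;1]
P(2,3)∈J1 [4;4;1]
PS(0,3)∈J2 [4;4;2]
L+ [5;4;2]
P(0,4)∈J1 [5;5;2]
C(4,1)∈J2 [5;5;3]
PS(3,4)∈J2 [5;5;4]
C(2,4)∈J2 [5;5;5]
mobility = 12 − 10 − 5 = -3

M = -3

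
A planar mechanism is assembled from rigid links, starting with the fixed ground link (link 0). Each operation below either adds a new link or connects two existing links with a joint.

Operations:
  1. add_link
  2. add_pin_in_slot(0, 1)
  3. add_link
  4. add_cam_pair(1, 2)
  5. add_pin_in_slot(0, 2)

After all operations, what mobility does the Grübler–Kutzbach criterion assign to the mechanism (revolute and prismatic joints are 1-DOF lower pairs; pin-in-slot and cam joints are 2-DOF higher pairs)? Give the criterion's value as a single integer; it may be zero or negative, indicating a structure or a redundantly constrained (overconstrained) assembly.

ground; <1,0,0>
#1 <2,0,0>
PS:0↔1 J2 <2,0,1>
#2 <3,0,1>
C:1↔2 J2 <3,0,2>
PS:0↔2 J2 <3,0,3>
3×2 − 2×0 − 1×3 = 3

M = 3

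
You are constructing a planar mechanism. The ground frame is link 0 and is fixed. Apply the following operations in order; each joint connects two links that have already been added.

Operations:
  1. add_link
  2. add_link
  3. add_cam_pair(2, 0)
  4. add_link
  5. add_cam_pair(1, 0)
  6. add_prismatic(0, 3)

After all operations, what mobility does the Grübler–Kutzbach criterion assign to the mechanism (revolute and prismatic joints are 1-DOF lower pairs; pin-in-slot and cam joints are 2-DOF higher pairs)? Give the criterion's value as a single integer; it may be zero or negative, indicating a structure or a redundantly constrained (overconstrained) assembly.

M = 5

[1;0;0] (link 0 is ground)
L+ [2;0;0]
L+ [3;0;0]
C(2,0)∈J2 [3;0;1]
L+ [4;0;1]
C(1,0)∈J2 [4;0;2]
P(0,3)∈J1 [4;1;2]
mobility = 9 − 2 − 2 = 5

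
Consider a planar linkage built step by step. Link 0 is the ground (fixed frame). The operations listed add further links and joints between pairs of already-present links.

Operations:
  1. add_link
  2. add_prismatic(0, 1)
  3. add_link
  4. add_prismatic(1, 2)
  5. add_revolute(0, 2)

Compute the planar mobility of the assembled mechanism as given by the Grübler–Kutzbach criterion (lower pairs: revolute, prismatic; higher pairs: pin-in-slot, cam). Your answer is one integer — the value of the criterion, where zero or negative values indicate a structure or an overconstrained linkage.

link 0 = ground. State L|J1|J2 = 1|0|0
+link1  2|0|0
P(0,1) f=1→J1  2|1|0
+link2  3|1|0
P(1,2) f=1→J1  3|2|0
R(0,2) f=1→J1  3|3|0
M = 3(3−1)−2·3−0 = 6−6−0 = 0

M = 0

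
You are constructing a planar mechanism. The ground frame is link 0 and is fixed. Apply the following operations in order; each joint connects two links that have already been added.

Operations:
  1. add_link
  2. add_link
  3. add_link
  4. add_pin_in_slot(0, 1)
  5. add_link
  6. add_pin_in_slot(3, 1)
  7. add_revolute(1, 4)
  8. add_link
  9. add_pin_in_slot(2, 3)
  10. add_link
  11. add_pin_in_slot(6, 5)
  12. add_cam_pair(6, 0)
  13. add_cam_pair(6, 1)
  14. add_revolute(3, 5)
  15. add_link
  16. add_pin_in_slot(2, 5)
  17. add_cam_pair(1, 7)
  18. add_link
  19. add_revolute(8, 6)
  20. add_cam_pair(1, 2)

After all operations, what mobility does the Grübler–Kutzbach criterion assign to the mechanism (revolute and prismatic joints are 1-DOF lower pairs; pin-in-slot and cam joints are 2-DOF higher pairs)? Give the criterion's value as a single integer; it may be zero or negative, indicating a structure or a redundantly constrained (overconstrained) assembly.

M = 9

L=1 J1=0 J2=0
add link → L=2 J1=0 J2=0
add link → L=3 J1=0 J2=0
add link → L=4 J1=0 J2=0
PS@0,1 dof=2 J2 → L=4 J1=0 J2=1
add link → L=5 J1=0 J2=1
PS@3,1 dof=2 J2 → L=5 J1=0 J2=2
R@1,4 dof=1 J1 → L=5 J1=1 J2=2
add link → L=6 J1=1 J2=2
PS@2,3 dof=2 J2 → L=6 J1=1 J2=3
add link → L=7 J1=1 J2=3
PS@6,5 dof=2 J2 → L=7 J1=1 J2=4
C@6,0 dof=2 J2 → L=7 J1=1 J2=5
C@6,1 dof=2 J2 → L=7 J1=1 J2=6
R@3,5 dof=1 J1 → L=7 J1=2 J2=6
add link → L=8 J1=2 J2=6
PS@2,5 dof=2 J2 → L=8 J1=2 J2=7
C@1,7 dof=2 J2 → L=8 J1=2 J2=8
add link → L=9 J1=2 J2=8
R@8,6 dof=1 J1 → L=9 J1=3 J2=8
C@1,2 dof=2 J2 → L=9 J1=3 J2=9
M=3(L−1)−2J1−J2=3·8−2·3−9=9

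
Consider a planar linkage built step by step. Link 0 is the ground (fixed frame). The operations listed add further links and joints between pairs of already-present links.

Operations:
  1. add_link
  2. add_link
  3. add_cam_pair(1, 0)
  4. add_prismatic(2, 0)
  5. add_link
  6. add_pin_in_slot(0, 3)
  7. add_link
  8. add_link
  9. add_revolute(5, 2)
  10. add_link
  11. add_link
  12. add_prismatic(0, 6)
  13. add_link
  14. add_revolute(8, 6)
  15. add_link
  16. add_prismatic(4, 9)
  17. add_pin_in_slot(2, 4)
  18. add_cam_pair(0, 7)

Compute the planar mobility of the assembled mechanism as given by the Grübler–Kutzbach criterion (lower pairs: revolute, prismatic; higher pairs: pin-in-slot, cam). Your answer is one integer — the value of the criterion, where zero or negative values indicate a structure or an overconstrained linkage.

M = 13

[1;0;0] (link 0 is ground)
L+ [2;0;0]
L+ [3;0;0]
C(1,0)∈J2 [3;0;1]
P(2,0)∈J1 [3;1;1]
L+ [4;1;1]
PS(0,3)∈J2 [4;1;2]
L+ [5;1;2]
L+ [6;1;2]
R(5,2)∈J1 [6;2;2]
L+ [7;2;2]
L+ [8;2;2]
P(0,6)∈J1 [8;3;2]
L+ [9;3;2]
R(8,6)∈J1 [9;4;2]
L+ [10;4;2]
P(4,9)∈J1 [10;5;2]
PS(2,4)∈J2 [10;5;3]
C(0,7)∈J2 [10;5;4]
mobility = 27 − 10 − 4 = 13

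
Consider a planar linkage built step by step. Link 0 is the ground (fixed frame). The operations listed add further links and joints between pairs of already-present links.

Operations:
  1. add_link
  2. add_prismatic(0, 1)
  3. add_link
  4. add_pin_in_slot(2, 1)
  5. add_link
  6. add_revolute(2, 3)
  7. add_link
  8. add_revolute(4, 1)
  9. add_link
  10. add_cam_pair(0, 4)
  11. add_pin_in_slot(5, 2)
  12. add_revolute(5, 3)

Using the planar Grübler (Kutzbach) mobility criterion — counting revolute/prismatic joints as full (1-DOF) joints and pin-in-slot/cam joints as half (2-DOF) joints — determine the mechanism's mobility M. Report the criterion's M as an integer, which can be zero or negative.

ground; <1,0,0>
#1 <2,0,0>
P:0↔1 J1 <2,1,0>
#2 <3,1,0>
PS:2↔1 J2 <3,1,1>
#3 <4,1,1>
R:2↔3 J1 <4,2,1>
#4 <5,2,1>
R:4↔1 J1 <5,3,1>
#5 <6,3,1>
C:0↔4 J2 <6,3,2>
PS:5↔2 J2 <6,3,3>
R:5↔3 J1 <6,4,3>
3×5 − 2×4 − 1×3 = 4

M = 4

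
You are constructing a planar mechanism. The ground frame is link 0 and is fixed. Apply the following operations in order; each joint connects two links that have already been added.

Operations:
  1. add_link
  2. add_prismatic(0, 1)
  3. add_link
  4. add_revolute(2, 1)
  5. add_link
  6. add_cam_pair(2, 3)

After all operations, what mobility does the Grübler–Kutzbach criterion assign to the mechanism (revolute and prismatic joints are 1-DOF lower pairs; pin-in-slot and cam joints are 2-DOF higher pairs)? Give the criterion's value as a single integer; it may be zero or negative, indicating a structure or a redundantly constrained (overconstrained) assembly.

link 0 = ground. State L|J1|J2 = 1|0|0
+link1  2|0|0
P(0,1) f=1→J1  2|1|0
+link2  3|1|0
R(2,1) f=1→J1  3|2|0
+link3  4|2|0
C(2,3) f=2→J2  4|2|1
M = 3(4−1)−2·2−1 = 9−4−1 = 4

M = 4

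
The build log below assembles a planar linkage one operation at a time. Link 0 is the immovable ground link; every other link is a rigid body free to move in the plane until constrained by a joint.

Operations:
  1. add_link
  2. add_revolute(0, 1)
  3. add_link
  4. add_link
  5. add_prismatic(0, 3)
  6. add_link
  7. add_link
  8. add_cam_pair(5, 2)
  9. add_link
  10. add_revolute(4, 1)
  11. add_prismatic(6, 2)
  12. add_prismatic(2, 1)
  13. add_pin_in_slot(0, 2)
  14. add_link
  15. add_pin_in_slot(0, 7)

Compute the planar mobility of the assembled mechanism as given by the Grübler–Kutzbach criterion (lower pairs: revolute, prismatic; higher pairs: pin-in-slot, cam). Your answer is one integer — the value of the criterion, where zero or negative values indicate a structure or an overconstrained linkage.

M = 8

(L,J1,J2)=(1,0,0); link0 fixed
link1: (2,0,0)
R 0-1 [J1]: (2,1,0)
link2: (3,1,0)
link3: (4,1,0)
P 0-3 [J1]: (4,2,0)
link4: (5,2,0)
link5: (6,2,0)
C 5-2 [J2]: (6,2,1)
link6: (7,2,1)
R 4-1 [J1]: (7,3,1)
P 6-2 [J1]: (7,4,1)
P 2-1 [J1]: (7,5,1)
PS 0-2 [J2]: (7,5,2)
link7: (8,5,2)
PS 0-7 [J2]: (8,5,3)
Grübler: 3·7 − 2·5 − 3 = 8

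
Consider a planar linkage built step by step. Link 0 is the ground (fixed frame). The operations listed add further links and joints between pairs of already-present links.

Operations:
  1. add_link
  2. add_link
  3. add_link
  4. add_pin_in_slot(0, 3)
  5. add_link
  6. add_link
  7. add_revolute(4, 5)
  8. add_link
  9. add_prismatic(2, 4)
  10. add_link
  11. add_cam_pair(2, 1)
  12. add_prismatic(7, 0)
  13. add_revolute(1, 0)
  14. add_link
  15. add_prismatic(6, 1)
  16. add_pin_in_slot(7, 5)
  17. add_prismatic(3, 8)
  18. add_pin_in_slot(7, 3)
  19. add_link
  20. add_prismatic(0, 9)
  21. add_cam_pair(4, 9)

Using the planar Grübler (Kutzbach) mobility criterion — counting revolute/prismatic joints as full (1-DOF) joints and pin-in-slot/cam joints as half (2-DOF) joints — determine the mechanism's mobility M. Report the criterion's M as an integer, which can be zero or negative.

M = 8

link 0 = ground. State L|J1|J2 = 1|0|0
+link1  2|0|0
+link2  3|0|0
+link3  4|0|0
PS(0,3) f=2→J2  4|0|1
+link4  5|0|1
+link5  6|0|1
R(4,5) f=1→J1  6|1|1
+link6  7|1|1
P(2,4) f=1→J1  7|2|1
+link7  8|2|1
C(2,1) f=2→J2  8|2|2
P(7,0) f=1→J1  8|3|2
R(1,0) f=1→J1  8|4|2
+link8  9|4|2
P(6,1) f=1→J1  9|5|2
PS(7,5) f=2→J2  9|5|3
P(3,8) f=1→J1  9|6|3
PS(7,3) f=2→J2  9|6|4
+link9  10|6|4
P(0,9) f=1→J1  10|7|4
C(4,9) f=2→J2  10|7|5
M = 3(10−1)−2·7−5 = 27−14−5 = 8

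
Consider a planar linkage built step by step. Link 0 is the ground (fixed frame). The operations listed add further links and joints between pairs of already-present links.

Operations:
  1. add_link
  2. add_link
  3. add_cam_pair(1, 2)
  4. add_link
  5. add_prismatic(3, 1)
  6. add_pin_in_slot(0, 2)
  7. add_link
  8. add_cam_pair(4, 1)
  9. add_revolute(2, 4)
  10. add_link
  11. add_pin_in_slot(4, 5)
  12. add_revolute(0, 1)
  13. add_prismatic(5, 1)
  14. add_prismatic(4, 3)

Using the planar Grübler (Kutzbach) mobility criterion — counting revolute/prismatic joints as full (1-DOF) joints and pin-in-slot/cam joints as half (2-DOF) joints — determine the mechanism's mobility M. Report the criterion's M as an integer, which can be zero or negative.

L=1 J1=0 J2=0
add link → L=2 J1=0 J2=0
add link → L=3 J1=0 J2=0
C@1,2 dof=2 J2 → L=3 J1=0 J2=1
add link → L=4 J1=0 J2=1
P@3,1 dof=1 J1 → L=4 J1=1 J2=1
PS@0,2 dof=2 J2 → L=4 J1=1 J2=2
add link → L=5 J1=1 J2=2
C@4,1 dof=2 J2 → L=5 J1=1 J2=3
R@2,4 dof=1 J1 → L=5 J1=2 J2=3
add link → L=6 J1=2 J2=3
PS@4,5 dof=2 J2 → L=6 J1=2 J2=4
R@0,1 dof=1 J1 → L=6 J1=3 J2=4
P@5,1 dof=1 J1 → L=6 J1=4 J2=4
P@4,3 dof=1 J1 → L=6 J1=5 J2=4
M=3(L−1)−2J1−J2=3·5−2·5−4=1

M = 1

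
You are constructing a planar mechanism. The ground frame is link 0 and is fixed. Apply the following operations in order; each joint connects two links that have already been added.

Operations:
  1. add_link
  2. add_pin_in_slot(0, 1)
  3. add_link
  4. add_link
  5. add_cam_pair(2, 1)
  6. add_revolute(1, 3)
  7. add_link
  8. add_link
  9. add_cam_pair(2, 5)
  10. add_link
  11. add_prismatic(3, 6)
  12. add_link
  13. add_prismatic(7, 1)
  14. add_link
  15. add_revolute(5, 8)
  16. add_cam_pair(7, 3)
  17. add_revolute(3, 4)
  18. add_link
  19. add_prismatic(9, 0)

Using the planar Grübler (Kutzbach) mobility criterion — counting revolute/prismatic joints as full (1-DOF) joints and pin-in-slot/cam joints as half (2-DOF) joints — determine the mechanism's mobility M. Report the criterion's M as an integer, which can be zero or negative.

M = 11

link 0 = ground. State L|J1|J2 = 1|0|0
+link1  2|0|0
PS(0,1) f=2→J2  2|0|1
+link2  3|0|1
+link3  4|0|1
C(2,1) f=2→J2  4|0|2
R(1,3) f=1→J1  4|1|2
+link4  5|1|2
+link5  6|1|2
C(2,5) f=2→J2  6|1|3
+link6  7|1|3
P(3,6) f=1→J1  7|2|3
+link7  8|2|3
P(7,1) f=1→J1  8|3|3
+link8  9|3|3
R(5,8) f=1→J1  9|4|3
C(7,3) f=2→J2  9|4|4
R(3,4) f=1→J1  9|5|4
+link9  10|5|4
P(9,0) f=1→J1  10|6|4
M = 3(10−1)−2·6−4 = 27−12−4 = 11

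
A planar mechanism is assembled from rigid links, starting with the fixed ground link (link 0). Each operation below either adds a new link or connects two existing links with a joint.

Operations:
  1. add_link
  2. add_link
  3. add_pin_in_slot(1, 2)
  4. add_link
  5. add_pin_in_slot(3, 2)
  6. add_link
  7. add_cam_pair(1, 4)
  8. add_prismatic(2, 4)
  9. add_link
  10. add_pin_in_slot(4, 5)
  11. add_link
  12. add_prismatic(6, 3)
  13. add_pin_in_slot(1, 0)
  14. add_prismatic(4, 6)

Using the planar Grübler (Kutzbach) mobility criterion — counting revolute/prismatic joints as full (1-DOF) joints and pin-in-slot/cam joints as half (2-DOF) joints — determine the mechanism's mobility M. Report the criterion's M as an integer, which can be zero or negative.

link 0 = ground. State L|J1|J2 = 1|0|0
+link1  2|0|0
+link2  3|0|0
PS(1,2) f=2→J2  3|0|1
+link3  4|0|1
PS(3,2) f=2→J2  4|0|2
+link4  5|0|2
C(1,4) f=2→J2  5|0|3
P(2,4) f=1→J1  5|1|3
+link5  6|1|3
PS(4,5) f=2→J2  6|1|4
+link6  7|1|4
P(6,3) f=1→J1  7|2|4
PS(1,0) f=2→J2  7|2|5
P(4,6) f=1→J1  7|3|5
M = 3(7−1)−2·3−5 = 18−6−5 = 7

M = 7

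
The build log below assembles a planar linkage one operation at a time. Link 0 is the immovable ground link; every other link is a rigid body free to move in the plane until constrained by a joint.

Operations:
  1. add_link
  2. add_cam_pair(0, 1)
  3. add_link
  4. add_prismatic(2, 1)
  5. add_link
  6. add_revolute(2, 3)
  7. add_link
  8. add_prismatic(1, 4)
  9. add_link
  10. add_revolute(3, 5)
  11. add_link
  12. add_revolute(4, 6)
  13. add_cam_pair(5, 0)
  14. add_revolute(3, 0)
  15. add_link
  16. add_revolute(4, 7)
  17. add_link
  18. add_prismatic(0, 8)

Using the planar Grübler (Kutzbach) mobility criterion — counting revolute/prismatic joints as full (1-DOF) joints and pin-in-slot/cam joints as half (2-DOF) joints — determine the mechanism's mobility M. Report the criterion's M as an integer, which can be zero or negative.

(L,J1,J2)=(1,0,0); link0 fixed
link1: (2,0,0)
C 0-1 [J2]: (2,0,1)
link2: (3,0,1)
P 2-1 [J1]: (3,1,1)
link3: (4,1,1)
R 2-3 [J1]: (4,2,1)
link4: (5,2,1)
P 1-4 [J1]: (5,3,1)
link5: (6,3,1)
R 3-5 [J1]: (6,4,1)
link6: (7,4,1)
R 4-6 [J1]: (7,5,1)
C 5-0 [J2]: (7,5,2)
R 3-0 [J1]: (7,6,2)
link7: (8,6,2)
R 4-7 [J1]: (8,7,2)
link8: (9,7,2)
P 0-8 [J1]: (9,8,2)
Grübler: 3·8 − 2·8 − 2 = 6

M = 6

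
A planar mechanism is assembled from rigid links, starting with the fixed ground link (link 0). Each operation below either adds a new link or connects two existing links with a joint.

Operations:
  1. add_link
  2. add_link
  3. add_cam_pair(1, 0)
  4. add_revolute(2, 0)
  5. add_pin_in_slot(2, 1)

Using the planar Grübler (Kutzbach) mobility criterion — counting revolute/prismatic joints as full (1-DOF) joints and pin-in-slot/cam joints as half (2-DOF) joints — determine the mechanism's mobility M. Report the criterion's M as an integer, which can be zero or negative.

link 0 = ground. State L|J1|J2 = 1|0|0
+link1  2|0|0
+link2  3|0|0
C(1,0) f=2→J2  3|0|1
R(2,0) f=1→J1  3|1|1
PS(2,1) f=2→J2  3|1|2
M = 3(3−1)−2·1−2 = 6−2−2 = 2

M = 2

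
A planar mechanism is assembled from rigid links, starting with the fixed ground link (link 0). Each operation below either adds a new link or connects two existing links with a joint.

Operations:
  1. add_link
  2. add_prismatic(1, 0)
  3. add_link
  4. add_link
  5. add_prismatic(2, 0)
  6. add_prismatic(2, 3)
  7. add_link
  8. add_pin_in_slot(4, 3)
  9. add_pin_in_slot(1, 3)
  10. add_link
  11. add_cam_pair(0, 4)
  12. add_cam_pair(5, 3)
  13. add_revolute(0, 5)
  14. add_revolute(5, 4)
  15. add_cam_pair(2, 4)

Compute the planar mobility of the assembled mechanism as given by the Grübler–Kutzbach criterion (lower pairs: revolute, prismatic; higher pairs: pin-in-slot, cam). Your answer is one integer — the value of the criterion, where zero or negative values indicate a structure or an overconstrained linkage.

M = 0

link 0 = ground. State L|J1|J2 = 1|0|0
+link1  2|0|0
P(1,0) f=1→J1  2|1|0
+link2  3|1|0
+link3  4|1|0
P(2,0) f=1→J1  4|2|0
P(2,3) f=1→J1  4|3|0
+link4  5|3|0
PS(4,3) f=2→J2  5|3|1
PS(1,3) f=2→J2  5|3|2
+link5  6|3|2
C(0,4) f=2→J2  6|3|3
C(5,3) f=2→J2  6|3|4
R(0,5) f=1→J1  6|4|4
R(5,4) f=1→J1  6|5|4
C(2,4) f=2→J2  6|5|5
M = 3(6−1)−2·5−5 = 15−10−5 = 0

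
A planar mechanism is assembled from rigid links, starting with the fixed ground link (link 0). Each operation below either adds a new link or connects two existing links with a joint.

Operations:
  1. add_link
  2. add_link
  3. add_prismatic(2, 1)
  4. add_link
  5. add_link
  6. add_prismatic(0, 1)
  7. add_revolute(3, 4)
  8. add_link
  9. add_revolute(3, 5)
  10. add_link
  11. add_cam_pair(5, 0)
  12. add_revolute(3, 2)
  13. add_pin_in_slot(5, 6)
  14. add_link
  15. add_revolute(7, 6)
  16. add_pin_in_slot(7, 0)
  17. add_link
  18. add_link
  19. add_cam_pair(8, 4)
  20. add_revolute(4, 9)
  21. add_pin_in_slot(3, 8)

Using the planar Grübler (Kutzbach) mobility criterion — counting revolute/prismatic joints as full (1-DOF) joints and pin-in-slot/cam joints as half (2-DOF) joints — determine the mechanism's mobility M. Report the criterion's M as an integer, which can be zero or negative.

M = 8

L=1 J1=0 J2=0
add link → L=2 J1=0 J2=0
add link → L=3 J1=0 J2=0
P@2,1 dof=1 J1 → L=3 J1=1 J2=0
add link → L=4 J1=1 J2=0
add link → L=5 J1=1 J2=0
P@0,1 dof=1 J1 → L=5 J1=2 J2=0
R@3,4 dof=1 J1 → L=5 J1=3 J2=0
add link → L=6 J1=3 J2=0
R@3,5 dof=1 J1 → L=6 J1=4 J2=0
add link → L=7 J1=4 J2=0
C@5,0 dof=2 J2 → L=7 J1=4 J2=1
R@3,2 dof=1 J1 → L=7 J1=5 J2=1
PS@5,6 dof=2 J2 → L=7 J1=5 J2=2
add link → L=8 J1=5 J2=2
R@7,6 dof=1 J1 → L=8 J1=6 J2=2
PS@7,0 dof=2 J2 → L=8 J1=6 J2=3
add link → L=9 J1=6 J2=3
add link → L=10 J1=6 J2=3
C@8,4 dof=2 J2 → L=10 J1=6 J2=4
R@4,9 dof=1 J1 → L=10 J1=7 J2=4
PS@3,8 dof=2 J2 → L=10 J1=7 J2=5
M=3(L−1)−2J1−J2=3·9−2·7−5=8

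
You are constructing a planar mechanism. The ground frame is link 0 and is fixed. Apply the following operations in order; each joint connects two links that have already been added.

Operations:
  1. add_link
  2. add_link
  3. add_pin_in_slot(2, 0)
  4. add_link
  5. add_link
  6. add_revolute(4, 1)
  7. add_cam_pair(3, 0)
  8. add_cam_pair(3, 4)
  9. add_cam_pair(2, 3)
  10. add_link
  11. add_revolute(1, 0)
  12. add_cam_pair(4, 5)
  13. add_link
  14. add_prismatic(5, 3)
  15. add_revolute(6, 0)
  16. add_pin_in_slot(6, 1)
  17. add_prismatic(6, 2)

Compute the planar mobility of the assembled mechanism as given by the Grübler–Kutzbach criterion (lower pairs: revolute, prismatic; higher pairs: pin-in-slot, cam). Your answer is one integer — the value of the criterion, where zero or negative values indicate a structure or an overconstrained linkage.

M = 2

L=1 J1=0 J2=0
add link → L=2 J1=0 J2=0
add link → L=3 J1=0 J2=0
PS@2,0 dof=2 J2 → L=3 J1=0 J2=1
add link → L=4 J1=0 J2=1
add link → L=5 J1=0 J2=1
R@4,1 dof=1 J1 → L=5 J1=1 J2=1
C@3,0 dof=2 J2 → L=5 J1=1 J2=2
C@3,4 dof=2 J2 → L=5 J1=1 J2=3
C@2,3 dof=2 J2 → L=5 J1=1 J2=4
add link → L=6 J1=1 J2=4
R@1,0 dof=1 J1 → L=6 J1=2 J2=4
C@4,5 dof=2 J2 → L=6 J1=2 J2=5
add link → L=7 J1=2 J2=5
P@5,3 dof=1 J1 → L=7 J1=3 J2=5
R@6,0 dof=1 J1 → L=7 J1=4 J2=5
PS@6,1 dof=2 J2 → L=7 J1=4 J2=6
P@6,2 dof=1 J1 → L=7 J1=5 J2=6
M=3(L−1)−2J1−J2=3·6−2·5−6=2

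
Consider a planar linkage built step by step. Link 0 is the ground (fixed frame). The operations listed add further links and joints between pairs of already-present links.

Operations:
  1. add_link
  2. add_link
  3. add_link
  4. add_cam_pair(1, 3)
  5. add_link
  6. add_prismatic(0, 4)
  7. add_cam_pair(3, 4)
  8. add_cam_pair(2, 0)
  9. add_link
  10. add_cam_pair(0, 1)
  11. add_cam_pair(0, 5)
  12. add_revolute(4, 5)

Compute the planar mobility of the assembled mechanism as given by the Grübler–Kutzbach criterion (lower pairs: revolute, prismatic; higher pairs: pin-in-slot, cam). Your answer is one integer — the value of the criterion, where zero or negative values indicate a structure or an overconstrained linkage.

[1;0;0] (link 0 is ground)
L+ [2;0;0]
L+ [3;0;0]
L+ [4;0;0]
C(1,3)∈J2 [4;0;1]
L+ [5;0;1]
P(0,4)∈J1 [5;1;1]
C(3,4)∈J2 [5;1;2]
C(2,0)∈J2 [5;1;3]
L+ [6;1;3]
C(0,1)∈J2 [6;1;4]
C(0,5)∈J2 [6;1;5]
R(4,5)∈J1 [6;2;5]
mobility = 15 − 4 − 5 = 6

M = 6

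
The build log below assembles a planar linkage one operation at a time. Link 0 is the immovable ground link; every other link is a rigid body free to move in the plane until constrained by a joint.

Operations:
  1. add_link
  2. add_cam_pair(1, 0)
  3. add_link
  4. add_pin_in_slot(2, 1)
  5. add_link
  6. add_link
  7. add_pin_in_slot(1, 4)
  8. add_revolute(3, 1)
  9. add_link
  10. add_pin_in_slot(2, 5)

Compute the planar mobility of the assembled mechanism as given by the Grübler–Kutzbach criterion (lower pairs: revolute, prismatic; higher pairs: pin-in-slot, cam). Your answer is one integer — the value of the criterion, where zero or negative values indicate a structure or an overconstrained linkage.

M = 9

[1;0;0] (link 0 is ground)
L+ [2;0;0]
C(1,0)∈J2 [2;0;1]
L+ [3;0;1]
PS(2,1)∈J2 [3;0;2]
L+ [4;0;2]
L+ [5;0;2]
PS(1,4)∈J2 [5;0;3]
R(3,1)∈J1 [5;1;3]
L+ [6;1;3]
PS(2,5)∈J2 [6;1;4]
mobility = 15 − 2 − 4 = 9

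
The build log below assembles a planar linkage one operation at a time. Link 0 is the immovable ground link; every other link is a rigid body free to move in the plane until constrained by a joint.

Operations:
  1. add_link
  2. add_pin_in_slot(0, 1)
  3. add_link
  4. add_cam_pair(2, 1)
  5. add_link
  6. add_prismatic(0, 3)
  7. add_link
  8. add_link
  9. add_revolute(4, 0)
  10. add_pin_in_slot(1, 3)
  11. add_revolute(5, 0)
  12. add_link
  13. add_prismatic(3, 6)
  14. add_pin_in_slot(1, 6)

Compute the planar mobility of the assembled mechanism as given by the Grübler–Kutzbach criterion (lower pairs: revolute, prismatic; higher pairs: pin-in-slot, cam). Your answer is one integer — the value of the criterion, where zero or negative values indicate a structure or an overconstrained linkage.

(L,J1,J2)=(1,0,0); link0 fixed
link1: (2,0,0)
PS 0-1 [J2]: (2,0,1)
link2: (3,0,1)
C 2-1 [J2]: (3,0,2)
link3: (4,0,2)
P 0-3 [J1]: (4,1,2)
link4: (5,1,2)
link5: (6,1,2)
R 4-0 [J1]: (6,2,2)
PS 1-3 [J2]: (6,2,3)
R 5-0 [J1]: (6,3,3)
link6: (7,3,3)
P 3-6 [J1]: (7,4,3)
PS 1-6 [J2]: (7,4,4)
Grübler: 3·6 − 2·4 − 4 = 6

M = 6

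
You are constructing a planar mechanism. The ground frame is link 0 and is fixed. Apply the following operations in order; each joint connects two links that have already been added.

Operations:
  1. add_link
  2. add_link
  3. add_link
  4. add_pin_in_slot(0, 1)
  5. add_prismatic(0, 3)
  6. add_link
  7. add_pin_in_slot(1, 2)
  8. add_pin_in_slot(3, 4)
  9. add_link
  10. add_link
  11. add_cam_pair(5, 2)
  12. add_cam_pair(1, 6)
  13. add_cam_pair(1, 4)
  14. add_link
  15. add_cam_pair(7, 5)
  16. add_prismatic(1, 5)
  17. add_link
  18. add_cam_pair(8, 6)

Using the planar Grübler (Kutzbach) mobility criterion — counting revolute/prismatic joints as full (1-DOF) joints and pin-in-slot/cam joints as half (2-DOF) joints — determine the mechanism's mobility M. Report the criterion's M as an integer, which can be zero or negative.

M = 12

link 0 = ground. State L|J1|J2 = 1|0|0
+link1  2|0|0
+link2  3|0|0
+link3  4|0|0
PS(0,1) f=2→J2  4|0|1
P(0,3) f=1→J1  4|1|1
+link4  5|1|1
PS(1,2) f=2→J2  5|1|2
PS(3,4) f=2→J2  5|1|3
+link5  6|1|3
+link6  7|1|3
C(5,2) f=2→J2  7|1|4
C(1,6) f=2→J2  7|1|5
C(1,4) f=2→J2  7|1|6
+link7  8|1|6
C(7,5) f=2→J2  8|1|7
P(1,5) f=1→J1  8|2|7
+link8  9|2|7
C(8,6) f=2→J2  9|2|8
M = 3(9−1)−2·2−8 = 24−4−8 = 12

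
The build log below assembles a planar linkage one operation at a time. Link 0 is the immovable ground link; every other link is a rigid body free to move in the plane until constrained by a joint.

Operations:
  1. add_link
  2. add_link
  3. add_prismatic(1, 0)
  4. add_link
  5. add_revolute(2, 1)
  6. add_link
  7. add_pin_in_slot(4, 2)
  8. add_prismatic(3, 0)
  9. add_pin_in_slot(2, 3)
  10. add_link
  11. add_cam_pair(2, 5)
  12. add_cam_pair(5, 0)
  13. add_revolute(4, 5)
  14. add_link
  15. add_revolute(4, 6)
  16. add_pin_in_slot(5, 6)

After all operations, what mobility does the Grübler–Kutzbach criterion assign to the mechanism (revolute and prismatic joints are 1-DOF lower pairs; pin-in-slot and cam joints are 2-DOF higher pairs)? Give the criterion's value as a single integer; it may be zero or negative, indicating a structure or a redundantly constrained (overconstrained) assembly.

link 0 = ground. State L|J1|J2 = 1|0|0
+link1  2|0|0
+link2  3|0|0
P(1,0) f=1→J1  3|1|0
+link3  4|1|0
R(2,1) f=1→J1  4|2|0
+link4  5|2|0
PS(4,2) f=2→J2  5|2|1
P(3,0) f=1→J1  5|3|1
PS(2,3) f=2→J2  5|3|2
+link5  6|3|2
C(2,5) f=2→J2  6|3|3
C(5,0) f=2→J2  6|3|4
R(4,5) f=1→J1  6|4|4
+link6  7|4|4
R(4,6) f=1→J1  7|5|4
PS(5,6) f=2→J2  7|5|5
M = 3(7−1)−2·5−5 = 18−10−5 = 3

M = 3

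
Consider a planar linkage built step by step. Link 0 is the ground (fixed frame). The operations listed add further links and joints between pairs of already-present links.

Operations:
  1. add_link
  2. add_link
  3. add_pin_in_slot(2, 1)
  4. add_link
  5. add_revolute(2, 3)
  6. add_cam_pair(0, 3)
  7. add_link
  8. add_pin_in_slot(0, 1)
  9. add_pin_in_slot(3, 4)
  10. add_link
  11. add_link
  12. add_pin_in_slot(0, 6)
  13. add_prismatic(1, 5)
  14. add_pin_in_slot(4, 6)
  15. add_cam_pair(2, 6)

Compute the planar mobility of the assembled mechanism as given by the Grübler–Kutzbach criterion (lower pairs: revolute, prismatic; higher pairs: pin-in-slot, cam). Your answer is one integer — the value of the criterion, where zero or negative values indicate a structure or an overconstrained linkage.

M = 7

[1;0;0] (link 0 is ground)
L+ [2;0;0]
L+ [3;0;0]
PS(2,1)∈J2 [3;0;1]
L+ [4;0;1]
R(2,3)∈J1 [4;1;1]
C(0,3)∈J2 [4;1;2]
L+ [5;1;2]
PS(0,1)∈J2 [5;1;3]
PS(3,4)∈J2 [5;1;4]
L+ [6;1;4]
L+ [7;1;4]
PS(0,6)∈J2 [7;1;5]
P(1,5)∈J1 [7;2;5]
PS(4,6)∈J2 [7;2;6]
C(2,6)∈J2 [7;2;7]
mobility = 18 − 4 − 7 = 7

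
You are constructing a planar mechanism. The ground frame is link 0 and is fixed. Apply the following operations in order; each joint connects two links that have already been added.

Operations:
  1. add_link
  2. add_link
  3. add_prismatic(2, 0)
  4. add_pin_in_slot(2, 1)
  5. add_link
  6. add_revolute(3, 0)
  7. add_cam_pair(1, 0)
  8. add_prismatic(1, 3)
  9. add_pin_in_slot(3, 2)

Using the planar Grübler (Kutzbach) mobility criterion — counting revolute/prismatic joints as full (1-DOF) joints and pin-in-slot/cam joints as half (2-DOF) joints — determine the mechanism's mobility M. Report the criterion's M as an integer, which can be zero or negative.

ground; <1,0,0>
#1 <2,0,0>
#2 <3,0,0>
P:2↔0 J1 <3,1,0>
PS:2↔1 J2 <3,1,1>
#3 <4,1,1>
R:3↔0 J1 <4,2,1>
C:1↔0 J2 <4,2,2>
P:1↔3 J1 <4,3,2>
PS:3↔2 J2 <4,3,3>
3×3 − 2×3 − 1×3 = 0

M = 0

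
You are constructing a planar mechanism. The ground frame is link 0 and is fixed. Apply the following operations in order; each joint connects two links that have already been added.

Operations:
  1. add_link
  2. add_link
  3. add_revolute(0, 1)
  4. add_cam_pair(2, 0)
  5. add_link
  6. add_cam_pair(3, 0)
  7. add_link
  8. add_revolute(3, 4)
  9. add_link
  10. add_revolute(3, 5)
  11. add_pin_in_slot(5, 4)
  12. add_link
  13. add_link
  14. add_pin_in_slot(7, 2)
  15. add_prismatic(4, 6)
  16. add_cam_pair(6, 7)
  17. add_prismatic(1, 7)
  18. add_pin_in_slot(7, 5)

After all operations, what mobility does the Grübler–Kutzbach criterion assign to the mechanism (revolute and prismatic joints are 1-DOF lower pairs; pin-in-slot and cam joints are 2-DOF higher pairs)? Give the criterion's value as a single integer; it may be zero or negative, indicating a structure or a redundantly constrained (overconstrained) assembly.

L=1 J1=0 J2=0
add link → L=2 J1=0 J2=0
add link → L=3 J1=0 J2=0
R@0,1 dof=1 J1 → L=3 J1=1 J2=0
C@2,0 dof=2 J2 → L=3 J1=1 J2=1
add link → L=4 J1=1 J2=1
C@3,0 dof=2 J2 → L=4 J1=1 J2=2
add link → L=5 J1=1 J2=2
R@3,4 dof=1 J1 → L=5 J1=2 J2=2
add link → L=6 J1=2 J2=2
R@3,5 dof=1 J1 → L=6 J1=3 J2=2
PS@5,4 dof=2 J2 → L=6 J1=3 J2=3
add link → L=7 J1=3 J2=3
add link → L=8 J1=3 J2=3
PS@7,2 dof=2 J2 → L=8 J1=3 J2=4
P@4,6 dof=1 J1 → L=8 J1=4 J2=4
C@6,7 dof=2 J2 → L=8 J1=4 J2=5
P@1,7 dof=1 J1 → L=8 J1=5 J2=5
PS@7,5 dof=2 J2 → L=8 J1=5 J2=6
M=3(L−1)−2J1−J2=3·7−2·5−6=5

M = 5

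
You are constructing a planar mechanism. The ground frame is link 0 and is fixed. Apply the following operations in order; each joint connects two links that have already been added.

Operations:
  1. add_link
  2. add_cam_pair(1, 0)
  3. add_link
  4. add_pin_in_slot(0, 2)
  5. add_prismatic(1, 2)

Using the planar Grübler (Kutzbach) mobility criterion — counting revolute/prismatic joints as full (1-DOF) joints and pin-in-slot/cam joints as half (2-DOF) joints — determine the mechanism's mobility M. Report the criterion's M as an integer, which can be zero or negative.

[1;0;0] (link 0 is ground)
L+ [2;0;0]
C(1,0)∈J2 [2;0;1]
L+ [3;0;1]
PS(0,2)∈J2 [3;0;2]
P(1,2)∈J1 [3;1;2]
mobility = 6 − 2 − 2 = 2

M = 2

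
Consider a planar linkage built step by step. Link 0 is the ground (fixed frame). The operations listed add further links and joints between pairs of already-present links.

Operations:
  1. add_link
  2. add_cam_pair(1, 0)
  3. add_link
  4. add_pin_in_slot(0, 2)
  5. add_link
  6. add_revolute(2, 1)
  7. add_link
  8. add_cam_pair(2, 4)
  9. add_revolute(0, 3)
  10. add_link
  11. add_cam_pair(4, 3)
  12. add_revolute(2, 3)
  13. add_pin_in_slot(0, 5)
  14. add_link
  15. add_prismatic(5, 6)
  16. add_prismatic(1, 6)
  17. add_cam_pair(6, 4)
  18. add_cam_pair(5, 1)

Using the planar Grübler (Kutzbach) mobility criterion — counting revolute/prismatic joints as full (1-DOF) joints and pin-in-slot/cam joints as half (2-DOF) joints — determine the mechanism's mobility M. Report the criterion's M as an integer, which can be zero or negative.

M = 1

L=1 J1=0 J2=0
add link → L=2 J1=0 J2=0
C@1,0 dof=2 J2 → L=2 J1=0 J2=1
add link → L=3 J1=0 J2=1
PS@0,2 dof=2 J2 → L=3 J1=0 J2=2
add link → L=4 J1=0 J2=2
R@2,1 dof=1 J1 → L=4 J1=1 J2=2
add link → L=5 J1=1 J2=2
C@2,4 dof=2 J2 → L=5 J1=1 J2=3
R@0,3 dof=1 J1 → L=5 J1=2 J2=3
add link → L=6 J1=2 J2=3
C@4,3 dof=2 J2 → L=6 J1=2 J2=4
R@2,3 dof=1 J1 → L=6 J1=3 J2=4
PS@0,5 dof=2 J2 → L=6 J1=3 J2=5
add link → L=7 J1=3 J2=5
P@5,6 dof=1 J1 → L=7 J1=4 J2=5
P@1,6 dof=1 J1 → L=7 J1=5 J2=5
C@6,4 dof=2 J2 → L=7 J1=5 J2=6
C@5,1 dof=2 J2 → L=7 J1=5 J2=7
M=3(L−1)−2J1−J2=3·6−2·5−7=1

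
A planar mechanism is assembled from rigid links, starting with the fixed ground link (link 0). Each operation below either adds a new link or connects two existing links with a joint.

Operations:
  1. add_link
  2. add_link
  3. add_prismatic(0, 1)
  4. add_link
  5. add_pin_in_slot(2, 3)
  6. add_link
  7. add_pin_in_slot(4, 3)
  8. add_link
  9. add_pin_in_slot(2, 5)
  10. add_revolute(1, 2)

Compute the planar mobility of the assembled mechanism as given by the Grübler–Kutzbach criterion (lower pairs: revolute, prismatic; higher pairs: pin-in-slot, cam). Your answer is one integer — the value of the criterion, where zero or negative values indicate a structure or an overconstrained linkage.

M = 8

link 0 = ground. State L|J1|J2 = 1|0|0
+link1  2|0|0
+link2  3|0|0
P(0,1) f=1→J1  3|1|0
+link3  4|1|0
PS(2,3) f=2→J2  4|1|1
+link4  5|1|1
PS(4,3) f=2→J2  5|1|2
+link5  6|1|2
PS(2,5) f=2→J2  6|1|3
R(1,2) f=1→J1  6|2|3
M = 3(6−1)−2·2−3 = 15−4−3 = 8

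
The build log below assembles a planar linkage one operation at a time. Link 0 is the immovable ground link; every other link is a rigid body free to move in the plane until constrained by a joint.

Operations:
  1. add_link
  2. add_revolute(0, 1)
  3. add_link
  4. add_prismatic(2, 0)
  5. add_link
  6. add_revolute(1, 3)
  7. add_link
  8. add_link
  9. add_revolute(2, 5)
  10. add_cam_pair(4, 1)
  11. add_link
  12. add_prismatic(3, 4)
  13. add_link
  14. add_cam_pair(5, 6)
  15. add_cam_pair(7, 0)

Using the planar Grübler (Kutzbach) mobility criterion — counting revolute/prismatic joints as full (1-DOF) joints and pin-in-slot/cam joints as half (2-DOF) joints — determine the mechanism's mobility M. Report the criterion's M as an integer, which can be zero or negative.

M = 8

link 0 = ground. State L|J1|J2 = 1|0|0
+link1  2|0|0
R(0,1) f=1→J1  2|1|0
+link2  3|1|0
P(2,0) f=1→J1  3|2|0
+link3  4|2|0
R(1,3) f=1→J1  4|3|0
+link4  5|3|0
+link5  6|3|0
R(2,5) f=1→J1  6|4|0
C(4,1) f=2→J2  6|4|1
+link6  7|4|1
P(3,4) f=1→J1  7|5|1
+link7  8|5|1
C(5,6) f=2→J2  8|5|2
C(7,0) f=2→J2  8|5|3
M = 3(8−1)−2·5−3 = 21−10−3 = 8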